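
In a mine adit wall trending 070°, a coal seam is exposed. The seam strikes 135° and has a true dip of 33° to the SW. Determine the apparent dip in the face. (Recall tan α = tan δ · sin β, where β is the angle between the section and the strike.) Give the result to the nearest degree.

The section lies 65° from the strike.
tan(apparent dip) = tan 33° · sin 65° = 0.5886
apparent dip = arctan 0.5886 = 30.48°

30°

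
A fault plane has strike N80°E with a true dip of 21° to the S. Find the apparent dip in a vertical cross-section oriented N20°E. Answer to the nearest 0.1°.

18.4°

The section lies 60° from the strike.
tan α = tan 21° × sin 60° = 0.3839 × 0.8660 = 0.3324
α = arctan(0.3324) = 18.39°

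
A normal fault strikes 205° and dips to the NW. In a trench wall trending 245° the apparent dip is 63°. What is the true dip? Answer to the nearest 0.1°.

71.9°

β = acute angle between strike 205° and section 245° = 40°.
tan(true dip) = tan 63° / sin 40° = 3.0533
true dip = arctan 3.0533 = 71.87°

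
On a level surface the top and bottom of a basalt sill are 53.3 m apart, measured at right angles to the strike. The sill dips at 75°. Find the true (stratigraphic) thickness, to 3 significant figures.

True thickness t = w · sin(dip) = 53.3 × sin 75°
t = 53.3 × 0.9659 = 51.484 m

51.5 m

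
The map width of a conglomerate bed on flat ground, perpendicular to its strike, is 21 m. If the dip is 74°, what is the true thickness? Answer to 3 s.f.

True thickness t = w · sin(dip) = 21 × sin 74°
t = 21 × 0.9613 = 20.186 m

20.2 m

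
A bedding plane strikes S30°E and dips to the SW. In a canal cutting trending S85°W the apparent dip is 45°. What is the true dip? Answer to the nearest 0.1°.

The section is 65° from the strike.
tan(true dip) = tan 45° / sin 65° = 1.1034
δ = arctan(1.1034) = 47.81°

47.8°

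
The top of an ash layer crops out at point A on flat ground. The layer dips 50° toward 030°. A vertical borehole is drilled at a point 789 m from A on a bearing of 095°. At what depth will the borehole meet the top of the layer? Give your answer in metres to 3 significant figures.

397 m

The hole lies 65° from the dip direction, so the down-dip offset is 789 × cos 65° = 333.45 m.
Depth = down-dip offset × tan(dip) = 333.45 × tan 50° = 333.45 × 1.1918
Depth = 397.39 m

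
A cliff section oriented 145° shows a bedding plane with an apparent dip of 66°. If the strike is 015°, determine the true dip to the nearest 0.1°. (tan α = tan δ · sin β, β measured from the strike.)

The section is 50° from the strike.
tan δ = tan α / sin β = tan 66° / sin 50° = 2.2460 / 0.7660 = 2.9320
true dip = arctan 2.9320 = 71.17°

71.2°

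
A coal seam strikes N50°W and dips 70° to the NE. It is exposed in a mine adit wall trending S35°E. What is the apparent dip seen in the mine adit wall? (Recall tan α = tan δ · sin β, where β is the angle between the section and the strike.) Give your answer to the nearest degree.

The strike is N50°W and the section trends S35°E; the acute angle between them is β = 15°.
tan α = tan 70° × sin 15° = 2.7475 × 0.2588 = 0.7111
α = arctan(0.7111) = 35.42°

35°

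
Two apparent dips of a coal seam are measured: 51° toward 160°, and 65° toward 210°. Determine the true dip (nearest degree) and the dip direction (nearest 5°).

true dip 65°, dip direction 215°

The two traces are lines in the plane: v₁ = (sin 160°·cos 51°, cos 160°·cos 51°, −sin 51°), v₂ = (sin 210°·cos 65°, cos 210°·cos 65°, −sin 65°).
The plane normal is n = v₁ × v₂ ∝ (-0.252, -0.359, 0.204).
True dip = arccos(n_z / |n|) = arccos(0.4213) = 65.1°.
Dip direction = azimuth of (n_x, n_y) = atan2(-0.252, -0.359) = 215°.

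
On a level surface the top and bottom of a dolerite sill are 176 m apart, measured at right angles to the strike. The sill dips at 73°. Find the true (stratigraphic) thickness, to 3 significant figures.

168 m

True thickness t = w · sin(dip) = 176 × sin 73°
t = 176 × 0.9563 = 168.310 m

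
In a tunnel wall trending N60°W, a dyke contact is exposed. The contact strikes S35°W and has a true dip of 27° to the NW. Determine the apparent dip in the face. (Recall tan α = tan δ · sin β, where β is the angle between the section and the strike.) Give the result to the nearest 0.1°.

26.9°

The strike is S35°W and the section trends N60°W; the acute angle between them is β = 85°.
tan(apparent dip) = tan 27° · sin 85° = 0.5076
apparent dip = arctan 0.5076 = 26.91°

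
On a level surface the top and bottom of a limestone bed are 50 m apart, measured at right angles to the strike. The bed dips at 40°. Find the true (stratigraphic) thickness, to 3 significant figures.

True thickness t = w · sin(dip) = 50 × sin 40°
t = 50 × 0.6428 = 32.139 m

32.1 m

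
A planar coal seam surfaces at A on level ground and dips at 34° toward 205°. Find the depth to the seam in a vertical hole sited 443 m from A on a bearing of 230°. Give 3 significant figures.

271 m

The hole lies 25° from the dip direction, so the down-dip offset is 443 × cos 25° = 401.49 m.
Depth = down-dip offset × tan(dip) = 401.49 × tan 34° = 401.49 × 0.6745
Depth = 270.81 m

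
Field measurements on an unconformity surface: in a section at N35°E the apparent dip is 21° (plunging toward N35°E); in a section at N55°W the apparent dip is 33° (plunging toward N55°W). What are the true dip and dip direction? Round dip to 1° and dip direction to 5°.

true dip 37°, dip direction 335°

Represent each trace as a vector plunging at its apparent dip toward its trend (east-north-up frame): v₁ = (0.535, 0.765, -0.358), v₂ = (-0.687, 0.481, -0.545).
Cross product v₁ × v₂ gives the pole to the plane: n ∝ (-0.244, 0.538, 0.783).
tan δ = √(n_x²+n_y²)/n_z = 0.591/0.783, so δ = 37.0°.
Dip direction = atan2(-0.244, 0.538) = 336° (azimuth of n's horizontal projection).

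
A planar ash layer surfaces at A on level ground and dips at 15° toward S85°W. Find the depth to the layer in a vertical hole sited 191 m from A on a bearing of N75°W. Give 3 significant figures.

The hole lies 20° from the dip direction, so the down-dip offset is 191 × cos 20° = 179.48 m.
Depth = down-dip offset × tan(dip) = 179.48 × tan 15° = 179.48 × 0.2679
Depth = 48.09 m

48.1 m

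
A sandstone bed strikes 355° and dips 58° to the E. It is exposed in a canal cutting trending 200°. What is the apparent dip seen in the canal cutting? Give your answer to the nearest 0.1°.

The section lies 25° from the strike.
tan(apparent dip) = tan 58° · sin 25° = 0.6763
α = arctan(0.6763) = 34.07°

34.1°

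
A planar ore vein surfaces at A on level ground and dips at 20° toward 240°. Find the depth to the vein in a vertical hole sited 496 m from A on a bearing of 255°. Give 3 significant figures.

174 m

The hole lies 15° from the dip direction, so the down-dip offset is 496 × cos 15° = 479.10 m.
Depth = down-dip offset × tan(dip) = 479.10 × tan 20° = 479.10 × 0.3640
Depth = 174.38 m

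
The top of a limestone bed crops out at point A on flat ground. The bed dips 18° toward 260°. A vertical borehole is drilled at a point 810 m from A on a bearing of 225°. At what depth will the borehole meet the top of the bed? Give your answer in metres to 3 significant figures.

The hole lies 35° from the dip direction, so the down-dip offset is 810 × cos 35° = 663.51 m.
Depth = down-dip offset × tan(dip) = 663.51 × tan 18° = 663.51 × 0.3249
Depth = 215.59 m

216 m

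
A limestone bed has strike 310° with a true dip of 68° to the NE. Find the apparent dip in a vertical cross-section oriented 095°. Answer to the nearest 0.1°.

Angle between strike (310°) and section (095°): β = 35°.
tan(apparent dip) = tan 68° · sin 35° = 1.4197
α = arctan(1.4197) = 54.84°

54.8°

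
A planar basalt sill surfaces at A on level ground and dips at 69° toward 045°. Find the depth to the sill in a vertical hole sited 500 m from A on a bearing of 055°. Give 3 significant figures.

The hole lies 10° from the dip direction, so the down-dip offset is 500 × cos 10° = 492.40 m.
Depth = down-dip offset × tan(dip) = 492.40 × tan 69° = 492.40 × 2.6051
Depth = 1282.76 m

1280 m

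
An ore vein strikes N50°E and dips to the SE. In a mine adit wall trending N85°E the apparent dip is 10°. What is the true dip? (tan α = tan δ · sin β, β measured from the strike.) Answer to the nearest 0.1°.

The section is 35° from the strike.
tan δ = tan α / sin β = tan 10° / sin 35° = 0.1763 / 0.5736 = 0.3074
true dip = arctan 0.3074 = 17.09°

17.1°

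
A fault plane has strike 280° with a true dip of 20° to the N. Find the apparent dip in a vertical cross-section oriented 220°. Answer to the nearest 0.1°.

Angle between strike (280°) and section (220°): β = 60°.
tan(apparent dip) = tan 20° · sin 60° = 0.3152
apparent dip = arctan 0.3152 = 17.50°

17.5°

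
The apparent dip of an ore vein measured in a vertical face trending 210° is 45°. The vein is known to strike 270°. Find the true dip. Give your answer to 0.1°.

The section is 60° from the strike.
tan(true dip) = tan 45° / sin 60° = 1.1547
δ = arctan(1.1547) = 49.11°

49.1°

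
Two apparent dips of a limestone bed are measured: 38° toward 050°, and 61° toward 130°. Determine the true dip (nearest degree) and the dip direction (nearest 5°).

The two traces are lines in the plane: v₁ = (sin 50°·cos 38°, cos 50°·cos 38°, −sin 38°), v₂ = (sin 130°·cos 61°, cos 130°·cos 61°, −sin 61°).
The plane normal is n = v₁ × v₂ ∝ (0.635, -0.299, 0.376).
tan δ = √(n_x²+n_y²)/n_z = 0.702/0.376, so δ = 61.8°.
The horizontal component of n points toward azimuth atan2(n_x, n_y) = 115°, the dip direction.

true dip 62°, dip direction 115°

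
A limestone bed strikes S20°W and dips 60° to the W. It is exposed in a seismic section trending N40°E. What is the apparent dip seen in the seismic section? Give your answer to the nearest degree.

Angle between strike (S20°W) and section (N40°E): β = 20°.
tan α = tan 60° × sin 20° = 1.7321 × 0.3420 = 0.5924
apparent dip = arctan 0.5924 = 30.64°

31°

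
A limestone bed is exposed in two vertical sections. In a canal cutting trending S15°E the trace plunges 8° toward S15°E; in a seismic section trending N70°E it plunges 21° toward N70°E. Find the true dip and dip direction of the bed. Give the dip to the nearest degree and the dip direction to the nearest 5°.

Represent each trace as a vector plunging at its apparent dip toward its trend (east-north-up frame): v₁ = (0.256, -0.957, -0.139), v₂ = (0.877, 0.319, -0.358).
The plane normal is n = v₁ × v₂ ∝ (0.387, -0.030, 0.921).
Dip δ = arctan(|n_h|/n_z) = arctan(0.388/0.921) = 22.9°.
Dip direction = azimuth of (n_x, n_y) = atan2(0.387, -0.030) = 94°.

true dip 23°, dip direction 095°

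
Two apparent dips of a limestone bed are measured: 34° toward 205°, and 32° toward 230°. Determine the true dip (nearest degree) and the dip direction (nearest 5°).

true dip 34°, dip direction 210°

Represent each trace as a vector plunging at its apparent dip toward its trend (east-north-up frame): v₁ = (-0.350, -0.751, -0.559), v₂ = (-0.650, -0.545, -0.530).
The plane normal is n = v₁ × v₂ ∝ (-0.093, -0.178, 0.297).
Dip δ = arctan(|n_h|/n_z) = arctan(0.201/0.297) = 34.0°.
Dip direction = atan2(-0.093, -0.178) = 208° (azimuth of n's horizontal projection).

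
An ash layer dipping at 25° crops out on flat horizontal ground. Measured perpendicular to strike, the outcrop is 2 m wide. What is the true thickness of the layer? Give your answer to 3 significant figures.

True thickness t = w · sin(dip) = 2 × sin 25°
t = 2 × 0.4226 = 0.845 m

0.845 m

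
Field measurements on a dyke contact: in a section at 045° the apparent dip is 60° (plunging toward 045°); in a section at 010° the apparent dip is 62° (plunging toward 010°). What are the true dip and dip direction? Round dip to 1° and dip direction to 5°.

Each apparent-dip line lies in the plane. As unit vectors (x east, y north, z up), v₁ plunges 60°→045° and v₂ plunges 62°→010°.
The plane normal is n = v₁ × v₂ ∝ (0.088, 0.242, 0.135).
Dip δ = arctan(|n_h|/n_z) = arctan(0.257/0.135) = 62.4°.
The horizontal component of n points toward azimuth atan2(n_x, n_y) = 20°, the dip direction.

true dip 62°, dip direction 020°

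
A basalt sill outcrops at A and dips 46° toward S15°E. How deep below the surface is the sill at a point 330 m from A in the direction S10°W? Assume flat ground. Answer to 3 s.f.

The hole lies 25° from the dip direction, so the down-dip offset is 330 × cos 25° = 299.08 m.
Depth = down-dip offset × tan(dip) = 299.08 × tan 46° = 299.08 × 1.0355
Depth = 309.71 m

310 m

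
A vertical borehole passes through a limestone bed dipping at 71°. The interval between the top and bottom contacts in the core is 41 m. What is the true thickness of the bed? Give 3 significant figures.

13.3 m

True thickness t = h · cos(dip) = 41 × cos 71°
t = 41 × 0.3256 = 13.348 m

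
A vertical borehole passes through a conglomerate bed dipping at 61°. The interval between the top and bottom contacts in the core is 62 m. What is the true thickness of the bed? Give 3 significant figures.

True thickness t = h · cos(dip) = 62 × cos 61°
t = 62 × 0.4848 = 30.058 m

30.1 m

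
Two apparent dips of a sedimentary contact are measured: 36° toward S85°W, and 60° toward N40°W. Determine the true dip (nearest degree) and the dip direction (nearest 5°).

true dip 60°, dip direction 330°

The two traces are lines in the plane: v₁ = (sin 265°·cos 36°, cos 265°·cos 36°, −sin 36°), v₂ = (sin 320°·cos 60°, cos 320°·cos 60°, −sin 60°).
Cross product v₁ × v₂ gives the pole to the plane: n ∝ (-0.286, 0.509, 0.331).
Dip δ = arctan(|n_h|/n_z) = arctan(0.584/0.331) = 60.4°.
Dip direction = atan2(-0.286, 0.509) = 331° (azimuth of n's horizontal projection).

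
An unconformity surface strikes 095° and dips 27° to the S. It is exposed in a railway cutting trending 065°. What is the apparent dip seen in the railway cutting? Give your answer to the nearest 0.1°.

14.3°

Angle between strike (095°) and section (065°): β = 30°.
tan(apparent dip) = tan 27° · sin 30° = 0.2548
apparent dip = arctan 0.2548 = 14.29°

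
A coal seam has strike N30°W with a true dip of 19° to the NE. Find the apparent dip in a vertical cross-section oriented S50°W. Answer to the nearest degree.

The section lies 80° from the strike.
tan(apparent dip) = tan 19° · sin 80° = 0.3391
apparent dip = arctan 0.3391 = 18.73°

19°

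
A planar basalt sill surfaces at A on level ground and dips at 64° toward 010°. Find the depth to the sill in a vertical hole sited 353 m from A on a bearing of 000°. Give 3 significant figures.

713 m

The hole lies 10° from the dip direction, so the down-dip offset is 353 × cos 10° = 347.64 m.
Depth = down-dip offset × tan(dip) = 347.64 × tan 64° = 347.64 × 2.0503
Depth = 712.76 m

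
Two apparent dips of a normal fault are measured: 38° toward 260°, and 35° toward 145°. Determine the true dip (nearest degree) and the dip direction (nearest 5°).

The two traces are lines in the plane: v₁ = (sin 260°·cos 38°, cos 260°·cos 38°, −sin 38°), v₂ = (sin 145°·cos 35°, cos 145°·cos 35°, −sin 35°).
n = v₁ × v₂ = (-0.335, -0.734, 0.585) (taken with n_z > 0).
True dip = arccos(n_z / |n|) = arccos(0.5869) = 54.1°.
The horizontal component of n points toward azimuth atan2(n_x, n_y) = 204°, the dip direction.

true dip 54°, dip direction 205°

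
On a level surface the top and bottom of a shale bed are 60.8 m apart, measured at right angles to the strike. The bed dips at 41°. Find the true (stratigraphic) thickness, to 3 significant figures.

True thickness t = w · sin(dip) = 60.8 × sin 41°
t = 60.8 × 0.6561 = 39.888 m

39.9 m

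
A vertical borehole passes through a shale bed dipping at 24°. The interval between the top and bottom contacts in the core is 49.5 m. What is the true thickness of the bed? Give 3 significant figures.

True thickness t = h · cos(dip) = 49.5 × cos 24°
t = 49.5 × 0.9135 = 45.221 m

45.2 m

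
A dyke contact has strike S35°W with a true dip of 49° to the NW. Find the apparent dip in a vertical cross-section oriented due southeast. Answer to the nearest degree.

The strike is S35°W and the section trends due southeast; the acute angle between them is β = 80°.
tan α = tan 49° × sin 80° = 1.1504 × 0.9848 = 1.1329
α = arctan(1.1329) = 48.57°

49°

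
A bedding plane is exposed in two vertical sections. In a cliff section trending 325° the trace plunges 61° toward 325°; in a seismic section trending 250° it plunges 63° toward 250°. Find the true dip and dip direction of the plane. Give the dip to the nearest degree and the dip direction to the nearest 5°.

Each apparent-dip line lies in the plane. As unit vectors (x east, y north, z up), v₁ plunges 61°→325° and v₂ plunges 63°→250°.
n = v₁ × v₂ = (-0.490, 0.125, 0.213) (taken with n_z > 0).
True dip = arccos(n_z / |n|) = arccos(0.3877) = 67.2°.
Dip direction = azimuth of (n_x, n_y) = atan2(-0.490, 0.125) = 284°.

true dip 67°, dip direction 285°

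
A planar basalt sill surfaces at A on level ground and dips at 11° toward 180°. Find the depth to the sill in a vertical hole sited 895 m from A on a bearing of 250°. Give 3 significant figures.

59.5 m

The hole lies 70° from the dip direction, so the down-dip offset is 895 × cos 70° = 306.11 m.
Depth = down-dip offset × tan(dip) = 306.11 × tan 11° = 306.11 × 0.1944
Depth = 59.50 m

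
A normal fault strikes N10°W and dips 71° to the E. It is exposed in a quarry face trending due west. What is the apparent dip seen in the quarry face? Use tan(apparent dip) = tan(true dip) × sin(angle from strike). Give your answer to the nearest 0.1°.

Angle between strike (N10°W) and section (due west): β = 80°.
tan α = tan 71° × sin 80° = 2.9042 × 0.9848 = 2.8601
α = arctan(2.8601) = 70.73°

70.7°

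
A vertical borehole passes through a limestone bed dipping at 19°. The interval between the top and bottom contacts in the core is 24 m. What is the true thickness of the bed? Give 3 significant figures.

True thickness t = h · cos(dip) = 24 × cos 19°
t = 24 × 0.9455 = 22.692 m

22.7 m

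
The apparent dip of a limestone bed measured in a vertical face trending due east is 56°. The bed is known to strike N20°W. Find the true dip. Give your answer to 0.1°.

57.6°

The section is 70° from the strike.
tan(true dip) = tan 56° / sin 70° = 1.5777
true dip = arctan 1.5777 = 57.63°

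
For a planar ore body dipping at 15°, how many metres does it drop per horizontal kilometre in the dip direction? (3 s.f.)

drop per km = 1000 × tan 15° = 1000 × 0.2679

268 m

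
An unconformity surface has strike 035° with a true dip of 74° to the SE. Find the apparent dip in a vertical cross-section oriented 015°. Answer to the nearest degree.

The strike is 035° and the section trends 015°; the acute angle between them is β = 20°.
tan(apparent dip) = tan 74° · sin 20° = 1.1928
α = arctan(1.1928) = 50.02°

50°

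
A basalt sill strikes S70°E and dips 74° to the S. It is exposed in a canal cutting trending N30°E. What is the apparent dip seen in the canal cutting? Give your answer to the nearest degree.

The strike is S70°E and the section trends N30°E; the acute angle between them is β = 80°.
tan(apparent dip) = tan 74° · sin 80° = 3.4344
apparent dip = arctan 3.4344 = 73.77°

74°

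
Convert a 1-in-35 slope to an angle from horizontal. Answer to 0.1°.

1.6°

tan θ = 1/35 = 0.0286
θ = arctan(0.0286) = 1.64°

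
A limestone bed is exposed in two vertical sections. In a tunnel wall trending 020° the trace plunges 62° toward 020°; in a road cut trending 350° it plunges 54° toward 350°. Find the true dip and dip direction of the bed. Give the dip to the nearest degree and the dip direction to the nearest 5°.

Represent each trace as a vector plunging at its apparent dip toward its trend (east-north-up frame): v₁ = (0.161, 0.441, -0.883), v₂ = (-0.102, 0.579, -0.809).
n = v₁ × v₂ = (0.154, 0.220, 0.138) (taken with n_z > 0).
tan δ = √(n_x²+n_y²)/n_z = 0.269/0.138, so δ = 62.8°.
The horizontal component of n points toward azimuth atan2(n_x, n_y) = 35°, the dip direction.

true dip 63°, dip direction 035°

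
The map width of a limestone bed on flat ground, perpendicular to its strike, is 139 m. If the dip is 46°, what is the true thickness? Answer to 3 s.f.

True thickness t = w · sin(dip) = 139 × sin 46°
t = 139 × 0.7193 = 99.988 m

100.0 m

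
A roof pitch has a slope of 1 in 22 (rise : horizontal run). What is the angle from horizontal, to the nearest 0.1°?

tan θ = 1/22 = 0.0455
θ = arctan(0.0455) = 2.60°

2.6°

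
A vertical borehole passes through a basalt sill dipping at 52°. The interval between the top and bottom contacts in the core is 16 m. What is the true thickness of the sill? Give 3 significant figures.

9.85 m

True thickness t = h · cos(dip) = 16 × cos 52°
t = 16 × 0.6157 = 9.851 m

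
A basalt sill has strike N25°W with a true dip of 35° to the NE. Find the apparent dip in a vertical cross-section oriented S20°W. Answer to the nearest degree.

26°

The section lies 45° from the strike.
tan α = tan 35° × sin 45° = 0.7002 × 0.7071 = 0.4951
apparent dip = arctan 0.4951 = 26.34°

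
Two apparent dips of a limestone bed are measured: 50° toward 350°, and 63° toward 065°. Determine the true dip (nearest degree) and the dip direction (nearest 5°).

true dip 64°, dip direction 045°

Each apparent-dip line lies in the plane. As unit vectors (x east, y north, z up), v₁ plunges 50°→350° and v₂ plunges 63°→065°.
Cross product v₁ × v₂ gives the pole to the plane: n ∝ (0.417, 0.415, 0.282).
tan δ = √(n_x²+n_y²)/n_z = 0.588/0.282, so δ = 64.4°.
The horizontal component of n points toward azimuth atan2(n_x, n_y) = 45°, the dip direction.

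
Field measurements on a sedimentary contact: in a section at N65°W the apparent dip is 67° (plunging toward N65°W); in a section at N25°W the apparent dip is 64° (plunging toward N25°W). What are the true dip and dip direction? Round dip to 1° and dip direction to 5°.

true dip 67°, dip direction 305°

The two traces are lines in the plane: v₁ = (sin 295°·cos 67°, cos 295°·cos 67°, −sin 67°), v₂ = (sin 335°·cos 64°, cos 335°·cos 64°, −sin 64°).
n = v₁ × v₂ = (-0.217, 0.148, 0.110) (taken with n_z > 0).
Dip δ = arctan(|n_h|/n_z) = arctan(0.263/0.110) = 67.3°.
Dip direction = azimuth of (n_x, n_y) = atan2(-0.217, 0.148) = 304°.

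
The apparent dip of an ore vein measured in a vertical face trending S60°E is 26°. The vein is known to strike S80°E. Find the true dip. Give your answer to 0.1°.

β = acute angle between strike S80°E and section S60°E = 20°.
tan(true dip) = tan 26° / sin 20° = 1.4260
δ = arctan(1.4260) = 54.96°

55.0°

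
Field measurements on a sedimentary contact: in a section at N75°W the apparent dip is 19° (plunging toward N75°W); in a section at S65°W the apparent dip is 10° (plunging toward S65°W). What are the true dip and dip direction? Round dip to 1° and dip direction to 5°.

true dip 20°, dip direction 305°

Represent each trace as a vector plunging at its apparent dip toward its trend (east-north-up frame): v₁ = (-0.913, 0.245, -0.326), v₂ = (-0.893, -0.416, -0.174).
Cross product v₁ × v₂ gives the pole to the plane: n ∝ (-0.178, 0.132, 0.599).
tan δ = √(n_x²+n_y²)/n_z = 0.222/0.599, so δ = 20.3°.
The horizontal component of n points toward azimuth atan2(n_x, n_y) = 307°, the dip direction.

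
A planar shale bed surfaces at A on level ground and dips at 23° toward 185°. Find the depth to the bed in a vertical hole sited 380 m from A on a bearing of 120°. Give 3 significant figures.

The hole lies 65° from the dip direction, so the down-dip offset is 380 × cos 65° = 160.59 m.
Depth = down-dip offset × tan(dip) = 160.59 × tan 23° = 160.59 × 0.4245
Depth = 68.17 m

68.2 m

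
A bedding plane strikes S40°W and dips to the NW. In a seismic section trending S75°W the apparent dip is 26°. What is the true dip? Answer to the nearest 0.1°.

40.4°

β = acute angle between strike S40°W and section S75°W = 35°.
tan δ = tan α / sin β = tan 26° / sin 35° = 0.4877 / 0.5736 = 0.8503
true dip = arctan 0.8503 = 40.38°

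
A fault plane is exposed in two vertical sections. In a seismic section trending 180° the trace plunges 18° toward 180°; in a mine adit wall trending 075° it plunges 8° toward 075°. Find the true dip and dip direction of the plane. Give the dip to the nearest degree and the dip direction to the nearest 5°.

true dip 22°, dip direction 145°

Represent each trace as a vector plunging at its apparent dip toward its trend (east-north-up frame): v₁ = (0.000, -0.951, -0.309), v₂ = (0.957, 0.256, -0.139).
n = v₁ × v₂ = (0.212, -0.296, 0.910) (taken with n_z > 0).
Dip δ = arctan(|n_h|/n_z) = arctan(0.363/0.910) = 21.8°.
Dip direction = atan2(0.212, -0.296) = 144° (azimuth of n's horizontal projection).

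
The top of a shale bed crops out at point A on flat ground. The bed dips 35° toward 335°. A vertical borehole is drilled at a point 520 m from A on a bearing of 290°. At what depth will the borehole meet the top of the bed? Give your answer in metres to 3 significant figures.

257 m

The hole lies 45° from the dip direction, so the down-dip offset is 520 × cos 45° = 367.70 m.
Depth = down-dip offset × tan(dip) = 367.70 × tan 35° = 367.70 × 0.7002
Depth = 257.46 m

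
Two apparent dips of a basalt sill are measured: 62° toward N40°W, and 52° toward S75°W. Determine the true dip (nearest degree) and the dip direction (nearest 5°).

true dip 63°, dip direction 305°

Represent each trace as a vector plunging at its apparent dip toward its trend (east-north-up frame): v₁ = (-0.302, 0.360, -0.883), v₂ = (-0.595, -0.159, -0.788).
n = v₁ × v₂ = (-0.424, 0.287, 0.262) (taken with n_z > 0).
Dip δ = arctan(|n_h|/n_z) = arctan(0.512/0.262) = 62.9°.
Dip direction = atan2(-0.424, 0.287) = 304° (azimuth of n's horizontal projection).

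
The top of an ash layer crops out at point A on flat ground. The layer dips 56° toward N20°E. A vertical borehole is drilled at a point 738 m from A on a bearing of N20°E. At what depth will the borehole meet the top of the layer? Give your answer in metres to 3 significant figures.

1090 m

The hole is directly down-dip from the outcrop, so the down-dip offset is 738 m.
Depth = down-dip offset × tan(dip) = 738.00 × tan 56° = 738.00 × 1.4826
Depth = 1094.13 m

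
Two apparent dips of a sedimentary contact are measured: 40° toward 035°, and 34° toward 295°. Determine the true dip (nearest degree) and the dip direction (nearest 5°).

true dip 50°, dip direction 350°

Represent each trace as a vector plunging at its apparent dip toward its trend (east-north-up frame): v₁ = (0.439, 0.628, -0.643), v₂ = (-0.751, 0.350, -0.559).
Cross product v₁ × v₂ gives the pole to the plane: n ∝ (-0.126, 0.729, 0.625).
Dip δ = arctan(|n_h|/n_z) = arctan(0.739/0.625) = 49.8°.
Dip direction = atan2(-0.126, 0.729) = 350° (azimuth of n's horizontal projection).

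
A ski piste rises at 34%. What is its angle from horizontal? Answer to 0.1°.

18.8°

tan θ = 34/100 = 0.3400
θ = arctan(0.3400) = 18.78°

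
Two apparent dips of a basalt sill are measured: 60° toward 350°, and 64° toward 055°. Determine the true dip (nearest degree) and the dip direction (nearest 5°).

true dip 66°, dip direction 030°

Each apparent-dip line lies in the plane. As unit vectors (x east, y north, z up), v₁ plunges 60°→350° and v₂ plunges 64°→055°.
The plane normal is n = v₁ × v₂ ∝ (0.225, 0.389, 0.199).
Dip δ = arctan(|n_h|/n_z) = arctan(0.449/0.199) = 66.1°.
Dip direction = azimuth of (n_x, n_y) = atan2(0.225, 0.389) = 30°.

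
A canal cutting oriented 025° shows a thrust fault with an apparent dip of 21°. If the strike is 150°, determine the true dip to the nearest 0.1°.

The section is 55° from the strike.
tan(true dip) = tan 21° / sin 55° = 0.4686
true dip = arctan 0.4686 = 25.11°

25.1°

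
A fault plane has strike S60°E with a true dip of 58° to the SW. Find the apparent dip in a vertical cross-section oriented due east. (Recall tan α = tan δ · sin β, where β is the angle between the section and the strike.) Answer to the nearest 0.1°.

The strike is S60°E and the section trends due east; the acute angle between them is β = 30°.
tan α = tan 58° × sin 30° = 1.6003 × 0.5000 = 0.8002
α = arctan(0.8002) = 38.67°

38.7°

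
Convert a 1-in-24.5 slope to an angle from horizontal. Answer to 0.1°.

tan θ = 1/24.5 = 0.0408
θ = arctan(0.0408) = 2.34°

2.3°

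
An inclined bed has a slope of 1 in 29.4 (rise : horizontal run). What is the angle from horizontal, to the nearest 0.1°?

1.9°

tan θ = 1/29.4 = 0.0340
θ = arctan(0.0340) = 1.95°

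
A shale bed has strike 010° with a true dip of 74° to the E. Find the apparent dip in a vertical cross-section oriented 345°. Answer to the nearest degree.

56°

Angle between strike (010°) and section (345°): β = 25°.
tan α = tan 74° × sin 25° = 3.4874 × 0.4226 = 1.4738
apparent dip = arctan 1.4738 = 55.84°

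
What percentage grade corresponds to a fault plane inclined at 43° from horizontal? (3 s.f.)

grade % = 100 × tan 43° = 100 × 0.9325

93.3%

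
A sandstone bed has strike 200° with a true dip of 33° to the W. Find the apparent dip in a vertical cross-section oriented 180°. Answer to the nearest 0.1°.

12.5°

Angle between strike (200°) and section (180°): β = 20°.
tan α = tan 33° × sin 20° = 0.6494 × 0.3420 = 0.2221
apparent dip = arctan 0.2221 = 12.52°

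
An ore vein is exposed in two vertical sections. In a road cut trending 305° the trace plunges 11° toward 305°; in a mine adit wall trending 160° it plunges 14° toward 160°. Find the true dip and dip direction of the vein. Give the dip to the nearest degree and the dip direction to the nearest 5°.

Represent each trace as a vector plunging at its apparent dip toward its trend (east-north-up frame): v₁ = (-0.804, 0.563, -0.191), v₂ = (0.332, -0.912, -0.242).
n = v₁ × v₂ = (-0.310, -0.258, 0.546) (taken with n_z > 0).
tan δ = √(n_x²+n_y²)/n_z = 0.403/0.546, so δ = 36.4°.
Dip direction = atan2(-0.310, -0.258) = 230° (azimuth of n's horizontal projection).

true dip 36°, dip direction 230°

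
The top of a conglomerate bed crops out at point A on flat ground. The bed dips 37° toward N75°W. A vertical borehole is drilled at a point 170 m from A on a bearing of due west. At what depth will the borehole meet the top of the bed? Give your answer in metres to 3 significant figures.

The hole lies 15° from the dip direction, so the down-dip offset is 170 × cos 15° = 164.21 m.
Depth = down-dip offset × tan(dip) = 164.21 × tan 37° = 164.21 × 0.7536
Depth = 123.74 m

124 m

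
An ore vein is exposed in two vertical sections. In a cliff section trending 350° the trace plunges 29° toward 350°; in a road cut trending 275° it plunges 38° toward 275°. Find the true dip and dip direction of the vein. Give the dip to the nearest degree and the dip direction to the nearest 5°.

Represent each trace as a vector plunging at its apparent dip toward its trend (east-north-up frame): v₁ = (-0.152, 0.861, -0.485), v₂ = (-0.785, 0.069, -0.616).
n = v₁ × v₂ = (-0.497, 0.287, 0.666) (taken with n_z > 0).
tan δ = √(n_x²+n_y²)/n_z = 0.574/0.666, so δ = 40.8°.
Dip direction = azimuth of (n_x, n_y) = atan2(-0.497, 0.287) = 300°.

true dip 41°, dip direction 300°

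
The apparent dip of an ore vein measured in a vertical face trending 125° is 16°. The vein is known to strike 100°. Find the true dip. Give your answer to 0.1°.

β = acute angle between strike 100° and section 125° = 25°.
tan(true dip) = tan 16° / sin 25° = 0.6785
δ = arctan(0.6785) = 34.16°

34.2°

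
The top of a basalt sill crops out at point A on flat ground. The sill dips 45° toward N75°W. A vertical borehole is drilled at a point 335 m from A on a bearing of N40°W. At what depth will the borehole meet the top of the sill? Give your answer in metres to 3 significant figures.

The hole lies 35° from the dip direction, so the down-dip offset is 335 × cos 35° = 274.42 m.
Depth = down-dip offset × tan(dip) = 274.42 × tan 45° = 274.42 × 1.0000
Depth = 274.42 m

274 m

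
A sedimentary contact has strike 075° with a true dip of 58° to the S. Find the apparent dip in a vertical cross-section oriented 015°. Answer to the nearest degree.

54°

Angle between strike (075°) and section (015°): β = 60°.
tan(apparent dip) = tan 58° · sin 60° = 1.3859
apparent dip = arctan 1.3859 = 54.19°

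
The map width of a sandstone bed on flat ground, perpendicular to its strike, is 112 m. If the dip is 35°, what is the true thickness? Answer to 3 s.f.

64.2 m

True thickness t = w · sin(dip) = 112 × sin 35°
t = 112 × 0.5736 = 64.241 m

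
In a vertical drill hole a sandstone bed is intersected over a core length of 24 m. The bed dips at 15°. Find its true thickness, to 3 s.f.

True thickness t = h · cos(dip) = 24 × cos 15°
t = 24 × 0.9659 = 23.182 m

23.2 m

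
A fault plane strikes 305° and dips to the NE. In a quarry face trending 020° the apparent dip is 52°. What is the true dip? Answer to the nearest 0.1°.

The section is 75° from the strike.
tan(true dip) = tan 52° / sin 75° = 1.3251
true dip = arctan 1.3251 = 52.96°

53.0°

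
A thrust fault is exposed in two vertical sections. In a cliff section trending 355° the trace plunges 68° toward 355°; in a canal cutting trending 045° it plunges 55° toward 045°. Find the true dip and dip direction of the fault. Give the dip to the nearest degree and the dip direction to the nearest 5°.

true dip 68°, dip direction 350°

Represent each trace as a vector plunging at its apparent dip toward its trend (east-north-up frame): v₁ = (-0.033, 0.373, -0.927), v₂ = (0.406, 0.406, -0.819).
The plane normal is n = v₁ × v₂ ∝ (-0.070, 0.403, 0.165).
Dip δ = arctan(|n_h|/n_z) = arctan(0.409/0.165) = 68.1°.
The horizontal component of n points toward azimuth atan2(n_x, n_y) = 350°, the dip direction.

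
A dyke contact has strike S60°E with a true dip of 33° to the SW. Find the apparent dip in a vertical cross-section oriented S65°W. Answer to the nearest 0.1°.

28.0°

The strike is S60°E and the section trends S65°W; the acute angle between them is β = 55°.
tan(apparent dip) = tan 33° · sin 55° = 0.5320
apparent dip = arctan 0.5320 = 28.01°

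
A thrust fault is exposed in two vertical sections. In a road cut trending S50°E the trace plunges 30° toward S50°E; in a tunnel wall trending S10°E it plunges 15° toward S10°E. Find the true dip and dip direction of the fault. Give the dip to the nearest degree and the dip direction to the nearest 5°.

Represent each trace as a vector plunging at its apparent dip toward its trend (east-north-up frame): v₁ = (0.663, -0.557, -0.500), v₂ = (0.168, -0.951, -0.259).
The plane normal is n = v₁ × v₂ ∝ (0.332, -0.088, 0.538).
tan δ = √(n_x²+n_y²)/n_z = 0.343/0.538, so δ = 32.5°.
Dip direction = atan2(0.332, -0.088) = 105° (azimuth of n's horizontal projection).

true dip 33°, dip direction 105°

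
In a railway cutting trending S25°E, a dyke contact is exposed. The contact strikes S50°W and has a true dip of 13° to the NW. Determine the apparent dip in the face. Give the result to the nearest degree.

13°

The section lies 75° from the strike.
tan(apparent dip) = tan 13° · sin 75° = 0.2230
apparent dip = arctan 0.2230 = 12.57°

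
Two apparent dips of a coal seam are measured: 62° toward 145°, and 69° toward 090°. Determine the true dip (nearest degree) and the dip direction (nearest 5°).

true dip 69°, dip direction 100°

The two traces are lines in the plane: v₁ = (sin 145°·cos 62°, cos 145°·cos 62°, −sin 62°), v₂ = (sin 90°·cos 69°, cos 90°·cos 69°, −sin 69°).
Cross product v₁ × v₂ gives the pole to the plane: n ∝ (0.359, -0.065, 0.138).
Dip δ = arctan(|n_h|/n_z) = arctan(0.365/0.138) = 69.3°.
Dip direction = atan2(0.359, -0.065) = 100° (azimuth of n's horizontal projection).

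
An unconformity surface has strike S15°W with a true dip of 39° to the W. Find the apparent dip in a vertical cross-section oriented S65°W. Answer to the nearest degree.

32°

The section lies 50° from the strike.
tan(apparent dip) = tan 39° · sin 50° = 0.6203
α = arctan(0.6203) = 31.81°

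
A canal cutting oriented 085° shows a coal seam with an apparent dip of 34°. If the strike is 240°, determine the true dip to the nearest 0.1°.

β = acute angle between strike 240° and section 085° = 25°.
tan(true dip) = tan 34° / sin 25° = 1.5960
δ = arctan(1.5960) = 57.93°

57.9°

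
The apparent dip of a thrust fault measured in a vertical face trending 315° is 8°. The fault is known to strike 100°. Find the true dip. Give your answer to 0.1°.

13.8°

β = acute angle between strike 100° and section 315° = 35°.
tan(true dip) = tan 8° / sin 35° = 0.2450
true dip = arctan 0.2450 = 13.77°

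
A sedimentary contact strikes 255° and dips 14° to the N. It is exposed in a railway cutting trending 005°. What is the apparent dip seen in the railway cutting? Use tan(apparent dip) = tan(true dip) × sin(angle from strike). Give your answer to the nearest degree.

Angle between strike (255°) and section (005°): β = 70°.
tan(apparent dip) = tan 14° · sin 70° = 0.2343
α = arctan(0.2343) = 13.19°

13°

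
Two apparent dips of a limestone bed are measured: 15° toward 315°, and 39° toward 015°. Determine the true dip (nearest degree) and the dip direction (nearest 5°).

true dip 40°, dip direction 025°

Each apparent-dip line lies in the plane. As unit vectors (x east, y north, z up), v₁ plunges 15°→315° and v₂ plunges 39°→015°.
n = v₁ × v₂ = (0.236, 0.482, 0.650) (taken with n_z > 0).
True dip = arccos(n_z / |n|) = arccos(0.7713) = 39.5°.
Dip direction = azimuth of (n_x, n_y) = atan2(0.236, 0.482) = 26°.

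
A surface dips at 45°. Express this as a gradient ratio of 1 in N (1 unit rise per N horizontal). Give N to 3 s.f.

1 : N means tan θ = 1/N, so N = 1/tan 45° = 1/1.0000

1 in 1.00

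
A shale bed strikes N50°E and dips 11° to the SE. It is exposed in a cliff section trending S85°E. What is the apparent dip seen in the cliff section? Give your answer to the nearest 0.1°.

The section lies 45° from the strike.
tan(apparent dip) = tan 11° · sin 45° = 0.1374
α = arctan(0.1374) = 7.83°

7.8°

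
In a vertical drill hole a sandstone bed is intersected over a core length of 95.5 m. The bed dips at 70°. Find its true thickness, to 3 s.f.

True thickness t = h · cos(dip) = 95.5 × cos 70°
t = 95.5 × 0.3420 = 32.663 m

32.7 m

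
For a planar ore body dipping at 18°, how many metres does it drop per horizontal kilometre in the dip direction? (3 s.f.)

325 m

drop per km = 1000 × tan 18° = 1000 × 0.3249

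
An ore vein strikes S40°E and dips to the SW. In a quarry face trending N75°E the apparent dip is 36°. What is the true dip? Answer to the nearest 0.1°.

38.7°

The section is 65° from the strike.
tan(true dip) = tan 36° / sin 65° = 0.8017
true dip = arctan 0.8017 = 38.72°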